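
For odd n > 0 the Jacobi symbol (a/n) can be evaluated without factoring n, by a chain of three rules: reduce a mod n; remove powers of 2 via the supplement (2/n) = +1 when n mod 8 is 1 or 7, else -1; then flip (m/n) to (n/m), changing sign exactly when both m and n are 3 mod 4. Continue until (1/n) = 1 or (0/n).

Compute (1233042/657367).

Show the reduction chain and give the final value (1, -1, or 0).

1

(1233042/657367) = (575675/657367)   [reduce mod 657367]
reciprocity: (575675/657367) = -1·(657367/575675) since 575675 mod 4 = 3, 657367 mod 4 = 3; sign now -1
(657367/575675) = (81692/575675)   [reduce mod 575675]
81692 = 2^2·20423; (2/575675) = -1 since 575675 mod 8 = 3, so (81692/575675) = (-1)^2·(20423/575675); sign now -1
reciprocity: (20423/575675) = -1·(575675/20423) since 20423 mod 4 = 3, 575675 mod 4 = 3; sign now +1
(575675/20423) = (3831/20423)   [reduce mod 20423]
reciprocity: (3831/20423) = -1·(20423/3831) since 3831 mod 4 = 3, 20423 mod 4 = 3; sign now -1
(20423/3831) = (1268/3831)   [reduce mod 3831]
1268 = 2^2·317; (2/3831) = +1 since 3831 mod 8 = 7, so (1268/3831) = (+1)^2·(317/3831); sign now -1
reciprocity: (317/3831) = +1·(3831/317) since 317 mod 4 = 1, 3831 mod 4 = 3; sign now -1
(3831/317) = (27/317)   [reduce mod 317]
reciprocity: (27/317) = +1·(317/27) since 27 mod 4 = 3, 317 mod 4 = 1; sign now -1
(317/27) = (20/27)   [reduce mod 27]
20 = 2^2·5; (2/27) = -1 since 27 mod 8 = 3, so (20/27) = (-1)^2·(5/27); sign now -1
reciprocity: (5/27) = +1·(27/5) since 5 mod 4 = 1, 27 mod 4 = 3; sign now -1
(27/5) = (2/5)   [reduce mod 5]
2 = 2^1·1; (2/5) = -1 since 5 mod 8 = 5, so (2/5) = (-1)^1·(1/5); sign now +1
(1/5) = 1; final value = sign = +1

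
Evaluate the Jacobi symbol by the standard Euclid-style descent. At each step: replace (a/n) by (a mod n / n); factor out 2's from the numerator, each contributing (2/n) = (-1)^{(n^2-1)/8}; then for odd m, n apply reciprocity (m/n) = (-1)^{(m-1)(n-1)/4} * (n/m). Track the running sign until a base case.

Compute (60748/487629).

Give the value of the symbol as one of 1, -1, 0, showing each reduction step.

60748 = 2^2·15187; (2/487629) = -1 since 487629 mod 8 = 5, so (60748/487629) = (-1)^2·(15187/487629); sign now +1
reciprocity: (15187/487629) = +1·(487629/15187) since 15187 mod 4 = 3, 487629 mod 4 = 1; sign now +1
(487629/15187) = (1645/15187)   [reduce mod 15187]
reciprocity: (1645/15187) = +1·(15187/1645) since 1645 mod 4 = 1, 15187 mod 4 = 3; sign now +1
(15187/1645) = (382/1645)   [reduce mod 1645]
382 = 2^1·191; (2/1645) = -1 since 1645 mod 8 = 5, so (382/1645) = (-1)^1·(191/1645); sign now -1
reciprocity: (191/1645) = +1·(1645/191) since 191 mod 4 = 3, 1645 mod 4 = 1; sign now -1
(1645/191) = (117/191)   [reduce mod 191]
reciprocity: (117/191) = +1·(191/117) since 117 mod 4 = 1, 191 mod 4 = 3; sign now -1
(191/117) = (74/117)   [reduce mod 117]
74 = 2^1·37; (2/117) = -1 since 117 mod 8 = 5, so (74/117) = (-1)^1·(37/117); sign now +1
reciprocity: (37/117) = +1·(117/37) since 37 mod 4 = 1, 117 mod 4 = 1; sign now +1
(117/37) = (6/37)   [reduce mod 37]
6 = 2^1·3; (2/37) = -1 since 37 mod 8 = 5, so (6/37) = (-1)^1·(3/37); sign now -1
reciprocity: (3/37) = +1·(37/3) since 3 mod 4 = 3, 37 mod 4 = 1; sign now -1
(37/3) = (1/3)   [reduce mod 3]
(1/3) = 1; final value = sign = -1

-1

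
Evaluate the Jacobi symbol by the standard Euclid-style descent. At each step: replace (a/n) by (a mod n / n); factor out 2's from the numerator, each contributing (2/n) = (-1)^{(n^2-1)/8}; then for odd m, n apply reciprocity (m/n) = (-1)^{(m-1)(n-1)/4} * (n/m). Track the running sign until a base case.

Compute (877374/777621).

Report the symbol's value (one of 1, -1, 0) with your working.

(877374/777621): 877374 mod 777621 = 99753, so (877374/777621) = (99753/777621)
flip (99753/777621) -> (777621/99753): both odd, 99753 mod 4 = 1, 777621 mod 4 = 1, so the flip contributes +1; sign now +1
(777621/99753): 777621 mod 99753 = 79350, so (777621/99753) = (79350/99753)
factor out 2^1: 79350 = 2^1·39675; with 99753 mod 8 = 1, (2/99753) = +1; sign now +1; continue with (39675/99753)
flip (39675/99753) -> (99753/39675): both odd, 39675 mod 4 = 3, 99753 mod 4 = 1, so the flip contributes +1; sign now +1
(99753/39675): 99753 mod 39675 = 20403, so (99753/39675) = (20403/39675)
flip (20403/39675) -> (39675/20403): both odd, 20403 mod 4 = 3, 39675 mod 4 = 3, so the flip contributes -1; sign now -1
(39675/20403): 39675 mod 20403 = 19272, so (39675/20403) = (19272/20403)
factor out 2^3: 19272 = 2^3·2409; with 20403 mod 8 = 3, (2/20403) = -1; sign now +1; continue with (2409/20403)
flip (2409/20403) -> (20403/2409): both odd, 2409 mod 4 = 1, 20403 mod 4 = 3, so the flip contributes +1; sign now +1
(20403/2409): 20403 mod 2409 = 1131, so (20403/2409) = (1131/2409)
flip (1131/2409) -> (2409/1131): both odd, 1131 mod 4 = 3, 2409 mod 4 = 1, so the flip contributes +1; sign now +1
(2409/1131): 2409 mod 1131 = 147, so (2409/1131) = (147/1131)
flip (147/1131) -> (1131/147): both odd, 147 mod 4 = 3, 1131 mod 4 = 3, so the flip contributes -1; sign now -1
(1131/147): 1131 mod 147 = 102, so (1131/147) = (102/147)
factor out 2^1: 102 = 2^1·51; with 147 mod 8 = 3, (2/147) = -1; sign now +1; continue with (51/147)
flip (51/147) -> (147/51): both odd, 51 mod 4 = 3, 147 mod 4 = 3, so the flip contributes -1; sign now -1
(147/51): 147 mod 51 = 45, so (147/51) = (45/51)
flip (45/51) -> (51/45): both odd, 45 mod 4 = 1, 51 mod 4 = 3, so the flip contributes +1; sign now -1
(51/45): 51 mod 45 = 6, so (51/45) = (6/45)
factor out 2^1: 6 = 2^1·3; with 45 mod 8 = 5, (2/45) = -1; sign now +1; continue with (3/45)
flip (3/45) -> (45/3): both odd, 3 mod 4 = 3, 45 mod 4 = 1, so the flip contributes +1; sign now +1
(45/3): 45 mod 3 = 0, so (45/3) = (0/3)
reached (0/3); gcd(a, n) > 1, so (0/3) = 0 and the symbol is 0

0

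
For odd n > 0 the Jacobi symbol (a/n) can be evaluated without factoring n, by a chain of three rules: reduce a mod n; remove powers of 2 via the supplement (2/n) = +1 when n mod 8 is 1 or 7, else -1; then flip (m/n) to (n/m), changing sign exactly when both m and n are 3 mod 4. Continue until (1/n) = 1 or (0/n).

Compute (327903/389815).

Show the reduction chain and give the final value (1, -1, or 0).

1

reciprocity: (327903/389815) = -1·(389815/327903) since 327903 mod 4 = 3, 389815 mod 4 = 3; sign now -1
(389815/327903) = (61912/327903)   [reduce mod 327903]
61912 = 2^3·7739; (2/327903) = +1 since 327903 mod 8 = 7, so (61912/327903) = (+1)^3·(7739/327903); sign now -1
reciprocity: (7739/327903) = -1·(327903/7739) since 7739 mod 4 = 3, 327903 mod 4 = 3; sign now +1
(327903/7739) = (2865/7739)   [reduce mod 7739]
reciprocity: (2865/7739) = +1·(7739/2865) since 2865 mod 4 = 1, 7739 mod 4 = 3; sign now +1
(7739/2865) = (2009/2865)   [reduce mod 2865]
reciprocity: (2009/2865) = +1·(2865/2009) since 2009 mod 4 = 1, 2865 mod 4 = 1; sign now +1
(2865/2009) = (856/2009)   [reduce mod 2009]
856 = 2^3·107; (2/2009) = +1 since 2009 mod 8 = 1, so (856/2009) = (+1)^3·(107/2009); sign now +1
reciprocity: (107/2009) = +1·(2009/107) since 107 mod 4 = 3, 2009 mod 4 = 1; sign now +1
(2009/107) = (83/107)   [reduce mod 107]
reciprocity: (83/107) = -1·(107/83) since 83 mod 4 = 3, 107 mod 4 = 3; sign now -1
(107/83) = (24/83)   [reduce mod 83]
24 = 2^3·3; (2/83) = -1 since 83 mod 8 = 3, so (24/83) = (-1)^3·(3/83); sign now +1
reciprocity: (3/83) = -1·(83/3) since 3 mod 4 = 3, 83 mod 4 = 3; sign now -1
(83/3) = (2/3)   [reduce mod 3]
2 = 2^1·1; (2/3) = -1 since 3 mod 8 = 3, so (2/3) = (-1)^1·(1/3); sign now +1
(1/3) = 1; final value = sign = +1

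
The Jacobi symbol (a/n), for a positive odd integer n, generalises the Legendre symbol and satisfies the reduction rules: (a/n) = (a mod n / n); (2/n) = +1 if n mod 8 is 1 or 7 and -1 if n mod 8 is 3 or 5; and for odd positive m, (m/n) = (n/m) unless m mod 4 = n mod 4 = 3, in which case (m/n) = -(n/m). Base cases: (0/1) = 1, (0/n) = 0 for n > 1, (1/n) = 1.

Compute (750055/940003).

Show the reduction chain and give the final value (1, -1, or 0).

-1

reciprocity: (750055/940003) = -1·(940003/750055) since 750055 mod 4 = 3, 940003 mod 4 = 3; sign now -1
(940003/750055) = (189948/750055)   [reduce mod 750055]
189948 = 2^2·47487; (2/750055) = +1 since 750055 mod 8 = 7, so (189948/750055) = (+1)^2·(47487/750055); sign now -1
reciprocity: (47487/750055) = -1·(750055/47487) since 47487 mod 4 = 3, 750055 mod 4 = 3; sign now +1
(750055/47487) = (37750/47487)   [reduce mod 47487]
37750 = 2^1·18875; (2/47487) = +1 since 47487 mod 8 = 7, so (37750/47487) = (+1)^1·(18875/47487); sign now +1
reciprocity: (18875/47487) = -1·(47487/18875) since 18875 mod 4 = 3, 47487 mod 4 = 3; sign now -1
(47487/18875) = (9737/18875)   [reduce mod 18875]
reciprocity: (9737/18875) = +1·(18875/9737) since 9737 mod 4 = 1, 18875 mod 4 = 3; sign now -1
(18875/9737) = (9138/9737)   [reduce mod 9737]
9138 = 2^1·4569; (2/9737) = +1 since 9737 mod 8 = 1, so (9138/9737) = (+1)^1·(4569/9737); sign now -1
reciprocity: (4569/9737) = +1·(9737/4569) since 4569 mod 4 = 1, 9737 mod 4 = 1; sign now -1
(9737/4569) = (599/4569)   [reduce mod 4569]
reciprocity: (599/4569) = +1·(4569/599) since 599 mod 4 = 3, 4569 mod 4 = 1; sign now -1
(4569/599) = (376/599)   [reduce mod 599]
376 = 2^3·47; (2/599) = +1 since 599 mod 8 = 7, so (376/599) = (+1)^3·(47/599); sign now -1
reciprocity: (47/599) = -1·(599/47) since 47 mod 4 = 3, 599 mod 4 = 3; sign now +1
(599/47) = (35/47)   [reduce mod 47]
reciprocity: (35/47) = -1·(47/35) since 35 mod 4 = 3, 47 mod 4 = 3; sign now -1
(47/35) = (12/35)   [reduce mod 35]
12 = 2^2·3; (2/35) = -1 since 35 mod 8 = 3, so (12/35) = (-1)^2·(3/35); sign now -1
reciprocity: (3/35) = -1·(35/3) since 3 mod 4 = 3, 35 mod 4 = 3; sign now +1
(35/3) = (2/3)   [reduce mod 3]
2 = 2^1·1; (2/3) = -1 since 3 mod 8 = 3, so (2/3) = (-1)^1·(1/3); sign now -1
(1/3) = 1; final value = sign = -1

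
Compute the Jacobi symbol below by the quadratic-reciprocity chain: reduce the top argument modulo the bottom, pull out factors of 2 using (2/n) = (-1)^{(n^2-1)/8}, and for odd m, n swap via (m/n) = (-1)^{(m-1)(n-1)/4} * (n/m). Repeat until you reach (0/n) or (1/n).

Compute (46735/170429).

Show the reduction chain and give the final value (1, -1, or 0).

1

flip (46735/170429) -> (170429/46735): both odd, 46735 mod 4 = 3, 170429 mod 4 = 1, so the flip contributes +1; sign now +1
(170429/46735): 170429 mod 46735 = 30224, so (170429/46735) = (30224/46735)
factor out 2^4: 30224 = 2^4·1889; with 46735 mod 8 = 7, (2/46735) = +1; sign now +1; continue with (1889/46735)
flip (1889/46735) -> (46735/1889): both odd, 1889 mod 4 = 1, 46735 mod 4 = 3, so the flip contributes +1; sign now +1
(46735/1889): 46735 mod 1889 = 1399, so (46735/1889) = (1399/1889)
flip (1399/1889) -> (1889/1399): both odd, 1399 mod 4 = 3, 1889 mod 4 = 1, so the flip contributes +1; sign now +1
(1889/1399): 1889 mod 1399 = 490, so (1889/1399) = (490/1399)
factor out 2^1: 490 = 2^1·245; with 1399 mod 8 = 7, (2/1399) = +1; sign now +1; continue with (245/1399)
flip (245/1399) -> (1399/245): both odd, 245 mod 4 = 1, 1399 mod 4 = 3, so the flip contributes +1; sign now +1
(1399/245): 1399 mod 245 = 174, so (1399/245) = (174/245)
factor out 2^1: 174 = 2^1·87; with 245 mod 8 = 5, (2/245) = -1; sign now -1; continue with (87/245)
flip (87/245) -> (245/87): both odd, 87 mod 4 = 3, 245 mod 4 = 1, so the flip contributes +1; sign now -1
(245/87): 245 mod 87 = 71, so (245/87) = (71/87)
flip (71/87) -> (87/71): both odd, 71 mod 4 = 3, 87 mod 4 = 3, so the flip contributes -1; sign now +1
(87/71): 87 mod 71 = 16, so (87/71) = (16/71)
factor out 2^4: 16 = 2^4·1; with 71 mod 8 = 7, (2/71) = +1; sign now +1; continue with (1/71)
reached (1/71) = 1, so the symbol is +1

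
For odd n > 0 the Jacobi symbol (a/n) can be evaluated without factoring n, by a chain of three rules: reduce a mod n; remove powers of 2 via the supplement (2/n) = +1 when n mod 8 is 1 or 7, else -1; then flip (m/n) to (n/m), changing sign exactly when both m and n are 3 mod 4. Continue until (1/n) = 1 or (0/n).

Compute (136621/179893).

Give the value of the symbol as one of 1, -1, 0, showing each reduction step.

1

reciprocity: (136621/179893) = +1·(179893/136621) since 136621 mod 4 = 1, 179893 mod 4 = 1; sign now +1
(179893/136621) = (43272/136621)   [reduce mod 136621]
43272 = 2^3·5409; (2/136621) = -1 since 136621 mod 8 = 5, so (43272/136621) = (-1)^3·(5409/136621); sign now -1
reciprocity: (5409/136621) = +1·(136621/5409) since 5409 mod 4 = 1, 136621 mod 4 = 1; sign now -1
(136621/5409) = (1396/5409)   [reduce mod 5409]
1396 = 2^2·349; (2/5409) = +1 since 5409 mod 8 = 1, so (1396/5409) = (+1)^2·(349/5409); sign now -1
reciprocity: (349/5409) = +1·(5409/349) since 349 mod 4 = 1, 5409 mod 4 = 1; sign now -1
(5409/349) = (174/349)   [reduce mod 349]
174 = 2^1·87; (2/349) = -1 since 349 mod 8 = 5, so (174/349) = (-1)^1·(87/349); sign now +1
reciprocity: (87/349) = +1·(349/87) since 87 mod 4 = 3, 349 mod 4 = 1; sign now +1
(349/87) = (1/87)   [reduce mod 87]
(1/87) = 1; final value = sign = +1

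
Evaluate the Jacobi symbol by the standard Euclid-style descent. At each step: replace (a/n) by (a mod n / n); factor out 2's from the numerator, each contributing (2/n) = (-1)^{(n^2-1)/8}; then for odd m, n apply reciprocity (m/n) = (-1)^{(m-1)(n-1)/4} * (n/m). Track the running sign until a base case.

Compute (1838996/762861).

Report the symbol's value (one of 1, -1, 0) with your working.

(1838996/762861) = (313274/762861)   [reduce mod 762861]
313274 = 2^1·156637; (2/762861) = -1 since 762861 mod 8 = 5, so (313274/762861) = (-1)^1·(156637/762861); sign now -1
reciprocity: (156637/762861) = +1·(762861/156637) since 156637 mod 4 = 1, 762861 mod 4 = 1; sign now -1
(762861/156637) = (136313/156637)   [reduce mod 156637]
reciprocity: (136313/156637) = +1·(156637/136313) since 136313 mod 4 = 1, 156637 mod 4 = 1; sign now -1
(156637/136313) = (20324/136313)   [reduce mod 136313]
20324 = 2^2·5081; (2/136313) = +1 since 136313 mod 8 = 1, so (20324/136313) = (+1)^2·(5081/136313); sign now -1
reciprocity: (5081/136313) = +1·(136313/5081) since 5081 mod 4 = 1, 136313 mod 4 = 1; sign now -1
(136313/5081) = (4207/5081)   [reduce mod 5081]
reciprocity: (4207/5081) = +1·(5081/4207) since 4207 mod 4 = 3, 5081 mod 4 = 1; sign now -1
(5081/4207) = (874/4207)   [reduce mod 4207]
874 = 2^1·437; (2/4207) = +1 since 4207 mod 8 = 7, so (874/4207) = (+1)^1·(437/4207); sign now -1
reciprocity: (437/4207) = +1·(4207/437) since 437 mod 4 = 1, 4207 mod 4 = 3; sign now -1
(4207/437) = (274/437)   [reduce mod 437]
274 = 2^1·137; (2/437) = -1 since 437 mod 8 = 5, so (274/437) = (-1)^1·(137/437); sign now +1
reciprocity: (137/437) = +1·(437/137) since 137 mod 4 = 1, 437 mod 4 = 1; sign now +1
(437/137) = (26/137)   [reduce mod 137]
26 = 2^1·13; (2/137) = +1 since 137 mod 8 = 1, so (26/137) = (+1)^1·(13/137); sign now +1
reciprocity: (13/137) = +1·(137/13) since 13 mod 4 = 1, 137 mod 4 = 1; sign now +1
(137/13) = (7/13)   [reduce mod 13]
reciprocity: (7/13) = +1·(13/7) since 7 mod 4 = 3, 13 mod 4 = 1; sign now +1
(13/7) = (6/7)   [reduce mod 7]
6 = 2^1·3; (2/7) = +1 since 7 mod 8 = 7, so (6/7) = (+1)^1·(3/7); sign now +1
reciprocity: (3/7) = -1·(7/3) since 3 mod 4 = 3, 7 mod 4 = 3; sign now -1
(7/3) = (1/3)   [reduce mod 3]
(1/3) = 1; final value = sign = -1

-1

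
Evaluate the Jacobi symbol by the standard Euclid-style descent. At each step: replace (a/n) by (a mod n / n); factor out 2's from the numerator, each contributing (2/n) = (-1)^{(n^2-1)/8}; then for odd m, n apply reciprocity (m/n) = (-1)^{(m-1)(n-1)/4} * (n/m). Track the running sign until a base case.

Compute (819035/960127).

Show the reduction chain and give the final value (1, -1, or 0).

flip (819035/960127) -> (960127/819035): both odd, 819035 mod 4 = 3, 960127 mod 4 = 3, so the flip contributes -1; sign now -1
(960127/819035): 960127 mod 819035 = 141092, so (960127/819035) = (141092/819035)
factor out 2^2: 141092 = 2^2·35273; with 819035 mod 8 = 3, (2/819035) = -1; sign now -1; continue with (35273/819035)
flip (35273/819035) -> (819035/35273): both odd, 35273 mod 4 = 1, 819035 mod 4 = 3, so the flip contributes +1; sign now -1
(819035/35273): 819035 mod 35273 = 7756, so (819035/35273) = (7756/35273)
factor out 2^2: 7756 = 2^2·1939; with 35273 mod 8 = 1, (2/35273) = +1; sign now -1; continue with (1939/35273)
flip (1939/35273) -> (35273/1939): both odd, 1939 mod 4 = 3, 35273 mod 4 = 1, so the flip contributes +1; sign now -1
(35273/1939): 35273 mod 1939 = 371, so (35273/1939) = (371/1939)
flip (371/1939) -> (1939/371): both odd, 371 mod 4 = 3, 1939 mod 4 = 3, so the flip contributes -1; sign now +1
(1939/371): 1939 mod 371 = 84, so (1939/371) = (84/371)
factor out 2^2: 84 = 2^2·21; with 371 mod 8 = 3, (2/371) = -1; sign now +1; continue with (21/371)
flip (21/371) -> (371/21): both odd, 21 mod 4 = 1, 371 mod 4 = 3, so the flip contributes +1; sign now +1
(371/21): 371 mod 21 = 14, so (371/21) = (14/21)
factor out 2^1: 14 = 2^1·7; with 21 mod 8 = 5, (2/21) = -1; sign now -1; continue with (7/21)
flip (7/21) -> (21/7): both odd, 7 mod 4 = 3, 21 mod 4 = 1, so the flip contributes +1; sign now -1
(21/7): 21 mod 7 = 0, so (21/7) = (0/7)
reached (0/7); gcd(a, n) > 1, so (0/7) = 0 and the symbol is 0

0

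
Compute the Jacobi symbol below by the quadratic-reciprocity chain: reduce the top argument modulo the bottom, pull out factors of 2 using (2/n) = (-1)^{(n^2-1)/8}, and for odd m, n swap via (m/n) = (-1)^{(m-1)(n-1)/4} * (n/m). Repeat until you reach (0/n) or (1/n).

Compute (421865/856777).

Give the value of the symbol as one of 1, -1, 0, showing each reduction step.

1

reciprocity: (421865/856777) = +1·(856777/421865) since 421865 mod 4 = 1, 856777 mod 4 = 1; sign now +1
(856777/421865) = (13047/421865)   [reduce mod 421865]
reciprocity: (13047/421865) = +1·(421865/13047) since 13047 mod 4 = 3, 421865 mod 4 = 1; sign now +1
(421865/13047) = (4361/13047)   [reduce mod 13047]
reciprocity: (4361/13047) = +1·(13047/4361) since 4361 mod 4 = 1, 13047 mod 4 = 3; sign now +1
(13047/4361) = (4325/4361)   [reduce mod 4361]
reciprocity: (4325/4361) = +1·(4361/4325) since 4325 mod 4 = 1, 4361 mod 4 = 1; sign now +1
(4361/4325) = (36/4325)   [reduce mod 4325]
36 = 2^2·9; (2/4325) = -1 since 4325 mod 8 = 5, so (36/4325) = (-1)^2·(9/4325); sign now +1
reciprocity: (9/4325) = +1·(4325/9) since 9 mod 4 = 1, 4325 mod 4 = 1; sign now +1
(4325/9) = (5/9)   [reduce mod 9]
reciprocity: (5/9) = +1·(9/5) since 5 mod 4 = 1, 9 mod 4 = 1; sign now +1
(9/5) = (4/5)   [reduce mod 5]
4 = 2^2·1; (2/5) = -1 since 5 mod 8 = 5, so (4/5) = (-1)^2·(1/5); sign now +1
(1/5) = 1; final value = sign = +1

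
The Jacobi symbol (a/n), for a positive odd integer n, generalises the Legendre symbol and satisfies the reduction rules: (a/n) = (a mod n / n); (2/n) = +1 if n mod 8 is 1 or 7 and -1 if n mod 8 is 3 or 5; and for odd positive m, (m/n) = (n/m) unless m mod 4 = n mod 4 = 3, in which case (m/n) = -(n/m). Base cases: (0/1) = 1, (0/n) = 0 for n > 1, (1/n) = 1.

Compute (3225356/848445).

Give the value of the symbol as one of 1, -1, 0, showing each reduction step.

(3225356/848445) = (680021/848445)   [reduce mod 848445]
reciprocity: (680021/848445) = +1·(848445/680021) since 680021 mod 4 = 1, 848445 mod 4 = 1; sign now +1
(848445/680021) = (168424/680021)   [reduce mod 680021]
168424 = 2^3·21053; (2/680021) = -1 since 680021 mod 8 = 5, so (168424/680021) = (-1)^3·(21053/680021); sign now -1
reciprocity: (21053/680021) = +1·(680021/21053) since 21053 mod 4 = 1, 680021 mod 4 = 1; sign now -1
(680021/21053) = (6325/21053)   [reduce mod 21053]
reciprocity: (6325/21053) = +1·(21053/6325) since 6325 mod 4 = 1, 21053 mod 4 = 1; sign now -1
(21053/6325) = (2078/6325)   [reduce mod 6325]
2078 = 2^1·1039; (2/6325) = -1 since 6325 mod 8 = 5, so (2078/6325) = (-1)^1·(1039/6325); sign now +1
reciprocity: (1039/6325) = +1·(6325/1039) since 1039 mod 4 = 3, 6325 mod 4 = 1; sign now +1
(6325/1039) = (91/1039)   [reduce mod 1039]
reciprocity: (91/1039) = -1·(1039/91) since 91 mod 4 = 3, 1039 mod 4 = 3; sign now -1
(1039/91) = (38/91)   [reduce mod 91]
38 = 2^1·19; (2/91) = -1 since 91 mod 8 = 3, so (38/91) = (-1)^1·(19/91); sign now +1
reciprocity: (19/91) = -1·(91/19) since 19 mod 4 = 3, 91 mod 4 = 3; sign now -1
(91/19) = (15/19)   [reduce mod 19]
reciprocity: (15/19) = -1·(19/15) since 15 mod 4 = 3, 19 mod 4 = 3; sign now +1
(19/15) = (4/15)   [reduce mod 15]
4 = 2^2·1; (2/15) = +1 since 15 mod 8 = 7, so (4/15) = (+1)^2·(1/15); sign now +1
(1/15) = 1; final value = sign = +1

1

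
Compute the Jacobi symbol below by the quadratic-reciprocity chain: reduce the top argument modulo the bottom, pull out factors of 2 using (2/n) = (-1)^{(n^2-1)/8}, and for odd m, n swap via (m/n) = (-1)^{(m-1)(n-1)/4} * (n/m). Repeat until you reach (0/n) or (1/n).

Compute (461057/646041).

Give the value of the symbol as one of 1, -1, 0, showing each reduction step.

reciprocity: (461057/646041) = +1·(646041/461057) since 461057 mod 4 = 1, 646041 mod 4 = 1; sign now +1
(646041/461057) = (184984/461057)   [reduce mod 461057]
184984 = 2^3·23123; (2/461057) = +1 since 461057 mod 8 = 1, so (184984/461057) = (+1)^3·(23123/461057); sign now +1
reciprocity: (23123/461057) = +1·(461057/23123) since 23123 mod 4 = 3, 461057 mod 4 = 1; sign now +1
(461057/23123) = (21720/23123)   [reduce mod 23123]
21720 = 2^3·2715; (2/23123) = -1 since 23123 mod 8 = 3, so (21720/23123) = (-1)^3·(2715/23123); sign now -1
reciprocity: (2715/23123) = -1·(23123/2715) since 2715 mod 4 = 3, 23123 mod 4 = 3; sign now +1
(23123/2715) = (1403/2715)   [reduce mod 2715]
reciprocity: (1403/2715) = -1·(2715/1403) since 1403 mod 4 = 3, 2715 mod 4 = 3; sign now -1
(2715/1403) = (1312/1403)   [reduce mod 1403]
1312 = 2^5·41; (2/1403) = -1 since 1403 mod 8 = 3, so (1312/1403) = (-1)^5·(41/1403); sign now +1
reciprocity: (41/1403) = +1·(1403/41) since 41 mod 4 = 1, 1403 mod 4 = 3; sign now +1
(1403/41) = (9/41)   [reduce mod 41]
reciprocity: (9/41) = +1·(41/9) since 9 mod 4 = 1, 41 mod 4 = 1; sign now +1
(41/9) = (5/9)   [reduce mod 9]
reciprocity: (5/9) = +1·(9/5) since 5 mod 4 = 1, 9 mod 4 = 1; sign now +1
(9/5) = (4/5)   [reduce mod 5]
4 = 2^2·1; (2/5) = -1 since 5 mod 8 = 5, so (4/5) = (-1)^2·(1/5); sign now +1
(1/5) = 1; final value = sign = +1

1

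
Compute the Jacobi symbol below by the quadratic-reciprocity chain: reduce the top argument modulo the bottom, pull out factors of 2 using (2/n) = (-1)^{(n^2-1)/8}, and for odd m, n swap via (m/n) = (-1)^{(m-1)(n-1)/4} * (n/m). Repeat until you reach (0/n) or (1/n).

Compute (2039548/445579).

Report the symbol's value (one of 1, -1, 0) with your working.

0

(2039548/445579): 2039548 mod 445579 = 257232, so (2039548/445579) = (257232/445579)
factor out 2^4: 257232 = 2^4·16077; with 445579 mod 8 = 3, (2/445579) = -1; sign now +1; continue with (16077/445579)
flip (16077/445579) -> (445579/16077): both odd, 16077 mod 4 = 1, 445579 mod 4 = 3, so the flip contributes +1; sign now +1
(445579/16077): 445579 mod 16077 = 11500, so (445579/16077) = (11500/16077)
factor out 2^2: 11500 = 2^2·2875; with 16077 mod 8 = 5, (2/16077) = -1; sign now +1; continue with (2875/16077)
flip (2875/16077) -> (16077/2875): both odd, 2875 mod 4 = 3, 16077 mod 4 = 1, so the flip contributes +1; sign now +1
(16077/2875): 16077 mod 2875 = 1702, so (16077/2875) = (1702/2875)
factor out 2^1: 1702 = 2^1·851; with 2875 mod 8 = 3, (2/2875) = -1; sign now -1; continue with (851/2875)
flip (851/2875) -> (2875/851): both odd, 851 mod 4 = 3, 2875 mod 4 = 3, so the flip contributes -1; sign now +1
(2875/851): 2875 mod 851 = 322, so (2875/851) = (322/851)
factor out 2^1: 322 = 2^1·161; with 851 mod 8 = 3, (2/851) = -1; sign now -1; continue with (161/851)
flip (161/851) -> (851/161): both odd, 161 mod 4 = 1, 851 mod 4 = 3, so the flip contributes +1; sign now -1
(851/161): 851 mod 161 = 46, so (851/161) = (46/161)
factor out 2^1: 46 = 2^1·23; with 161 mod 8 = 1, (2/161) = +1; sign now -1; continue with (23/161)
flip (23/161) -> (161/23): both odd, 23 mod 4 = 3, 161 mod 4 = 1, so the flip contributes +1; sign now -1
(161/23): 161 mod 23 = 0, so (161/23) = (0/23)
reached (0/23); gcd(a, n) > 1, so (0/23) = 0 and the symbol is 0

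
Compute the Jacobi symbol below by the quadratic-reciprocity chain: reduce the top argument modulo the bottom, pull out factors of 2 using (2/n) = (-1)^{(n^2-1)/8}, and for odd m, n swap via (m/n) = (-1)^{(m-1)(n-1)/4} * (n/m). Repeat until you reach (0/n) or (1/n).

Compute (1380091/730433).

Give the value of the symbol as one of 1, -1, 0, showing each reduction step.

(1380091/730433): 1380091 mod 730433 = 649658, so (1380091/730433) = (649658/730433)
factor out 2^1: 649658 = 2^1·324829; with 730433 mod 8 = 1, (2/730433) = +1; sign now +1; continue with (324829/730433)
flip (324829/730433) -> (730433/324829): both odd, 324829 mod 4 = 1, 730433 mod 4 = 1, so the flip contributes +1; sign now +1
(730433/324829): 730433 mod 324829 = 80775, so (730433/324829) = (80775/324829)
flip (80775/324829) -> (324829/80775): both odd, 80775 mod 4 = 3, 324829 mod 4 = 1, so the flip contributes +1; sign now +1
(324829/80775): 324829 mod 80775 = 1729, so (324829/80775) = (1729/80775)
flip (1729/80775) -> (80775/1729): both odd, 1729 mod 4 = 1, 80775 mod 4 = 3, so the flip contributes +1; sign now +1
(80775/1729): 80775 mod 1729 = 1241, so (80775/1729) = (1241/1729)
flip (1241/1729) -> (1729/1241): both odd, 1241 mod 4 = 1, 1729 mod 4 = 1, so the flip contributes +1; sign now +1
(1729/1241): 1729 mod 1241 = 488, so (1729/1241) = (488/1241)
factor out 2^3: 488 = 2^3·61; with 1241 mod 8 = 1, (2/1241) = +1; sign now +1; continue with (61/1241)
flip (61/1241) -> (1241/61): both odd, 61 mod 4 = 1, 1241 mod 4 = 1, so the flip contributes +1; sign now +1
(1241/61): 1241 mod 61 = 21, so (1241/61) = (21/61)
flip (21/61) -> (61/21): both odd, 21 mod 4 = 1, 61 mod 4 = 1, so the flip contributes +1; sign now +1
(61/21): 61 mod 21 = 19, so (61/21) = (19/21)
flip (19/21) -> (21/19): both odd, 19 mod 4 = 3, 21 mod 4 = 1, so the flip contributes +1; sign now +1
(21/19): 21 mod 19 = 2, so (21/19) = (2/19)
factor out 2^1: 2 = 2^1·1; with 19 mod 8 = 3, (2/19) = -1; sign now -1; continue with (1/19)
reached (1/19) = 1, so the symbol is -1

-1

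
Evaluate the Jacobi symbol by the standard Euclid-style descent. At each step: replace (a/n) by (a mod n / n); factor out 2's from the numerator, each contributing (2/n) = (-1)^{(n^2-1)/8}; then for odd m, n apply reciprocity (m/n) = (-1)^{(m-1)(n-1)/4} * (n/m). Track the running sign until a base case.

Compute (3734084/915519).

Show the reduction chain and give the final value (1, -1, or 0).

1

(3734084/915519) = (72008/915519)   [reduce mod 915519]
72008 = 2^3·9001; (2/915519) = +1 since 915519 mod 8 = 7, so (72008/915519) = (+1)^3·(9001/915519); sign now +1
reciprocity: (9001/915519) = +1·(915519/9001) since 9001 mod 4 = 1, 915519 mod 4 = 3; sign now +1
(915519/9001) = (6418/9001)   [reduce mod 9001]
6418 = 2^1·3209; (2/9001) = +1 since 9001 mod 8 = 1, so (6418/9001) = (+1)^1·(3209/9001); sign now +1
reciprocity: (3209/9001) = +1·(9001/3209) since 3209 mod 4 = 1, 9001 mod 4 = 1; sign now +1
(9001/3209) = (2583/3209)   [reduce mod 3209]
reciprocity: (2583/3209) = +1·(3209/2583) since 2583 mod 4 = 3, 3209 mod 4 = 1; sign now +1
(3209/2583) = (626/2583)   [reduce mod 2583]
626 = 2^1·313; (2/2583) = +1 since 2583 mod 8 = 7, so (626/2583) = (+1)^1·(313/2583); sign now +1
reciprocity: (313/2583) = +1·(2583/313) since 313 mod 4 = 1, 2583 mod 4 = 3; sign now +1
(2583/313) = (79/313)   [reduce mod 313]
reciprocity: (79/313) = +1·(313/79) since 79 mod 4 = 3, 313 mod 4 = 1; sign now +1
(313/79) = (76/79)   [reduce mod 79]
76 = 2^2·19; (2/79) = +1 since 79 mod 8 = 7, so (76/79) = (+1)^2·(19/79); sign now +1
reciprocity: (19/79) = -1·(79/19) since 19 mod 4 = 3, 79 mod 4 = 3; sign now -1
(79/19) = (3/19)   [reduce mod 19]
reciprocity: (3/19) = -1·(19/3) since 3 mod 4 = 3, 19 mod 4 = 3; sign now +1
(19/3) = (1/3)   [reduce mod 3]
(1/3) = 1; final value = sign = +1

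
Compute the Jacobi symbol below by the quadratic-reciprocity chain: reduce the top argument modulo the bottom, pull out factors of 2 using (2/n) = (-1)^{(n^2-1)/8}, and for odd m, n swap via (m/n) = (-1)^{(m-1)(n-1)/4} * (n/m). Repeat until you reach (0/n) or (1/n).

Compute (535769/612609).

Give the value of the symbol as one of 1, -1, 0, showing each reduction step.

reciprocity: (535769/612609) = +1·(612609/535769) since 535769 mod 4 = 1, 612609 mod 4 = 1; sign now +1
(612609/535769) = (76840/535769)   [reduce mod 535769]
76840 = 2^3·9605; (2/535769) = +1 since 535769 mod 8 = 1, so (76840/535769) = (+1)^3·(9605/535769); sign now +1
reciprocity: (9605/535769) = +1·(535769/9605) since 9605 mod 4 = 1, 535769 mod 4 = 1; sign now +1
(535769/9605) = (7494/9605)   [reduce mod 9605]
7494 = 2^1·3747; (2/9605) = -1 since 9605 mod 8 = 5, so (7494/9605) = (-1)^1·(3747/9605); sign now -1
reciprocity: (3747/9605) = +1·(9605/3747) since 3747 mod 4 = 3, 9605 mod 4 = 1; sign now -1
(9605/3747) = (2111/3747)   [reduce mod 3747]
reciprocity: (2111/3747) = -1·(3747/2111) since 2111 mod 4 = 3, 3747 mod 4 = 3; sign now +1
(3747/2111) = (1636/2111)   [reduce mod 2111]
1636 = 2^2·409; (2/2111) = +1 since 2111 mod 8 = 7, so (1636/2111) = (+1)^2·(409/2111); sign now +1
reciprocity: (409/2111) = +1·(2111/409) since 409 mod 4 = 1, 2111 mod 4 = 3; sign now +1
(2111/409) = (66/409)   [reduce mod 409]
66 = 2^1·33; (2/409) = +1 since 409 mod 8 = 1, so (66/409) = (+1)^1·(33/409); sign now +1
reciprocity: (33/409) = +1·(409/33) since 33 mod 4 = 1, 409 mod 4 = 1; sign now +1
(409/33) = (13/33)   [reduce mod 33]
reciprocity: (13/33) = +1·(33/13) since 13 mod 4 = 1, 33 mod 4 = 1; sign now +1
(33/13) = (7/13)   [reduce mod 13]
reciprocity: (7/13) = +1·(13/7) since 7 mod 4 = 3, 13 mod 4 = 1; sign now +1
(13/7) = (6/7)   [reduce mod 7]
6 = 2^1·3; (2/7) = +1 since 7 mod 8 = 7, so (6/7) = (+1)^1·(3/7); sign now +1
reciprocity: (3/7) = -1·(7/3) since 3 mod 4 = 3, 7 mod 4 = 3; sign now -1
(7/3) = (1/3)   [reduce mod 3]
(1/3) = 1; final value = sign = -1

-1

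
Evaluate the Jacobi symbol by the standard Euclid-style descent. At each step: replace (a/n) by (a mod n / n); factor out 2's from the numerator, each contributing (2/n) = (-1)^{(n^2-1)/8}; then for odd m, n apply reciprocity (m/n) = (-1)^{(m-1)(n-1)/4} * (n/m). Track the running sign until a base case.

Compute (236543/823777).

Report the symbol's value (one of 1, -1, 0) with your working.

reciprocity: (236543/823777) = +1·(823777/236543) since 236543 mod 4 = 3, 823777 mod 4 = 1; sign now +1
(823777/236543) = (114148/236543)   [reduce mod 236543]
114148 = 2^2·28537; (2/236543) = +1 since 236543 mod 8 = 7, so (114148/236543) = (+1)^2·(28537/236543); sign now +1
reciprocity: (28537/236543) = +1·(236543/28537) since 28537 mod 4 = 1, 236543 mod 4 = 3; sign now +1
(236543/28537) = (8247/28537)   [reduce mod 28537]
reciprocity: (8247/28537) = +1·(28537/8247) since 8247 mod 4 = 3, 28537 mod 4 = 1; sign now +1
(28537/8247) = (3796/8247)   [reduce mod 8247]
3796 = 2^2·949; (2/8247) = +1 since 8247 mod 8 = 7, so (3796/8247) = (+1)^2·(949/8247); sign now +1
reciprocity: (949/8247) = +1·(8247/949) since 949 mod 4 = 1, 8247 mod 4 = 3; sign now +1
(8247/949) = (655/949)   [reduce mod 949]
reciprocity: (655/949) = +1·(949/655) since 655 mod 4 = 3, 949 mod 4 = 1; sign now +1
(949/655) = (294/655)   [reduce mod 655]
294 = 2^1·147; (2/655) = +1 since 655 mod 8 = 7, so (294/655) = (+1)^1·(147/655); sign now +1
reciprocity: (147/655) = -1·(655/147) since 147 mod 4 = 3, 655 mod 4 = 3; sign now -1
(655/147) = (67/147)   [reduce mod 147]
reciprocity: (67/147) = -1·(147/67) since 67 mod 4 = 3, 147 mod 4 = 3; sign now +1
(147/67) = (13/67)   [reduce mod 67]
reciprocity: (13/67) = +1·(67/13) since 13 mod 4 = 1, 67 mod 4 = 3; sign now +1
(67/13) = (2/13)   [reduce mod 13]
2 = 2^1·1; (2/13) = -1 since 13 mod 8 = 5, so (2/13) = (-1)^1·(1/13); sign now -1
(1/13) = 1; final value = sign = -1

-1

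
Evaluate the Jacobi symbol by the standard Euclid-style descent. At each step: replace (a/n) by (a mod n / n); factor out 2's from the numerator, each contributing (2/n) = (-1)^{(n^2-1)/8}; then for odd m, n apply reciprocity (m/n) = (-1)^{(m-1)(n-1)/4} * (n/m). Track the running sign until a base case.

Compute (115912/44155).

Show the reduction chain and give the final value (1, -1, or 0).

-1

(115912/44155) = (27602/44155)   [reduce mod 44155]
27602 = 2^1·13801; (2/44155) = -1 since 44155 mod 8 = 3, so (27602/44155) = (-1)^1·(13801/44155); sign now -1
reciprocity: (13801/44155) = +1·(44155/13801) since 13801 mod 4 = 1, 44155 mod 4 = 3; sign now -1
(44155/13801) = (2752/13801)   [reduce mod 13801]
2752 = 2^6·43; (2/13801) = +1 since 13801 mod 8 = 1, so (2752/13801) = (+1)^6·(43/13801); sign now -1
reciprocity: (43/13801) = +1·(13801/43) since 43 mod 4 = 3, 13801 mod 4 = 1; sign now -1
(13801/43) = (41/43)   [reduce mod 43]
reciprocity: (41/43) = +1·(43/41) since 41 mod 4 = 1, 43 mod 4 = 3; sign now -1
(43/41) = (2/41)   [reduce mod 41]
2 = 2^1·1; (2/41) = +1 since 41 mod 8 = 1, so (2/41) = (+1)^1·(1/41); sign now -1
(1/41) = 1; final value = sign = -1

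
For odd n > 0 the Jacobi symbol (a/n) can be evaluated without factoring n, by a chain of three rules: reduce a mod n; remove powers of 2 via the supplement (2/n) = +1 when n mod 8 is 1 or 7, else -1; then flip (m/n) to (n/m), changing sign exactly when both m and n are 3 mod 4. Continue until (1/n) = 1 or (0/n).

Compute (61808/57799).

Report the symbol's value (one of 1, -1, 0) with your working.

(61808/57799) = (4009/57799)   [reduce mod 57799]
reciprocity: (4009/57799) = +1·(57799/4009) since 4009 mod 4 = 1, 57799 mod 4 = 3; sign now +1
(57799/4009) = (1673/4009)   [reduce mod 4009]
reciprocity: (1673/4009) = +1·(4009/1673) since 1673 mod 4 = 1, 4009 mod 4 = 1; sign now +1
(4009/1673) = (663/1673)   [reduce mod 1673]
reciprocity: (663/1673) = +1·(1673/663) since 663 mod 4 = 3, 1673 mod 4 = 1; sign now +1
(1673/663) = (347/663)   [reduce mod 663]
reciprocity: (347/663) = -1·(663/347) since 347 mod 4 = 3, 663 mod 4 = 3; sign now -1
(663/347) = (316/347)   [reduce mod 347]
316 = 2^2·79; (2/347) = -1 since 347 mod 8 = 3, so (316/347) = (-1)^2·(79/347); sign now -1
reciprocity: (79/347) = -1·(347/79) since 79 mod 4 = 3, 347 mod 4 = 3; sign now +1
(347/79) = (31/79)   [reduce mod 79]
reciprocity: (31/79) = -1·(79/31) since 31 mod 4 = 3, 79 mod 4 = 3; sign now -1
(79/31) = (17/31)   [reduce mod 31]
reciprocity: (17/31) = +1·(31/17) since 17 mod 4 = 1, 31 mod 4 = 3; sign now -1
(31/17) = (14/17)   [reduce mod 17]
14 = 2^1·7; (2/17) = +1 since 17 mod 8 = 1, so (14/17) = (+1)^1·(7/17); sign now -1
reciprocity: (7/17) = +1·(17/7) since 7 mod 4 = 3, 17 mod 4 = 1; sign now -1
(17/7) = (3/7)   [reduce mod 7]
reciprocity: (3/7) = -1·(7/3) since 3 mod 4 = 3, 7 mod 4 = 3; sign now +1
(7/3) = (1/3)   [reduce mod 3]
(1/3) = 1; final value = sign = +1

1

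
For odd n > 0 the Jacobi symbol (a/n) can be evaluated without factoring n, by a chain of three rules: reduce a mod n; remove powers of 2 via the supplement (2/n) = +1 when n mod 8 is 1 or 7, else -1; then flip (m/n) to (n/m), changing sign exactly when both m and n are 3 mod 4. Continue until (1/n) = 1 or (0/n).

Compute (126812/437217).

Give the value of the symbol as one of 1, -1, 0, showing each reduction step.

factor out 2^2: 126812 = 2^2·31703; with 437217 mod 8 = 1, (2/437217) = +1; sign now +1; continue with (31703/437217)
flip (31703/437217) -> (437217/31703): both odd, 31703 mod 4 = 3, 437217 mod 4 = 1, so the flip contributes +1; sign now +1
(437217/31703): 437217 mod 31703 = 25078, so (437217/31703) = (25078/31703)
factor out 2^1: 25078 = 2^1·12539; with 31703 mod 8 = 7, (2/31703) = +1; sign now +1; continue with (12539/31703)
flip (12539/31703) -> (31703/12539): both odd, 12539 mod 4 = 3, 31703 mod 4 = 3, so the flip contributes -1; sign now -1
(31703/12539): 31703 mod 12539 = 6625, so (31703/12539) = (6625/12539)
flip (6625/12539) -> (12539/6625): both odd, 6625 mod 4 = 1, 12539 mod 4 = 3, so the flip contributes +1; sign now -1
(12539/6625): 12539 mod 6625 = 5914, so (12539/6625) = (5914/6625)
factor out 2^1: 5914 = 2^1·2957; with 6625 mod 8 = 1, (2/6625) = +1; sign now -1; continue with (2957/6625)
flip (2957/6625) -> (6625/2957): both odd, 2957 mod 4 = 1, 6625 mod 4 = 1, so the flip contributes +1; sign now -1
(6625/2957): 6625 mod 2957 = 711, so (6625/2957) = (711/2957)
flip (711/2957) -> (2957/711): both odd, 711 mod 4 = 3, 2957 mod 4 = 1, so the flip contributes +1; sign now -1
(2957/711): 2957 mod 711 = 113, so (2957/711) = (113/711)
flip (113/711) -> (711/113): both odd, 113 mod 4 = 1, 711 mod 4 = 3, so the flip contributes +1; sign now -1
(711/113): 711 mod 113 = 33, so (711/113) = (33/113)
flip (33/113) -> (113/33): both odd, 33 mod 4 = 1, 113 mod 4 = 1, so the flip contributes +1; sign now -1
(113/33): 113 mod 33 = 14, so (113/33) = (14/33)
factor out 2^1: 14 = 2^1·7; with 33 mod 8 = 1, (2/33) = +1; sign now -1; continue with (7/33)
flip (7/33) -> (33/7): both odd, 7 mod 4 = 3, 33 mod 4 = 1, so the flip contributes +1; sign now -1
(33/7): 33 mod 7 = 5, so (33/7) = (5/7)
flip (5/7) -> (7/5): both odd, 5 mod 4 = 1, 7 mod 4 = 3, so the flip contributes +1; sign now -1
(7/5): 7 mod 5 = 2, so (7/5) = (2/5)
factor out 2^1: 2 = 2^1·1; with 5 mod 8 = 5, (2/5) = -1; sign now +1; continue with (1/5)
reached (1/5) = 1, so the symbol is +1

1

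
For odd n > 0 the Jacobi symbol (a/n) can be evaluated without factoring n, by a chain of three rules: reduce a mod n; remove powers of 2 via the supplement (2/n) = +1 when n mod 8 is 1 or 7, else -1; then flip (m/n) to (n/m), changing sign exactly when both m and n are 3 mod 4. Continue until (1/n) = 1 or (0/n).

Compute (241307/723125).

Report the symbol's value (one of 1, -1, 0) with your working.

-1

reciprocity: (241307/723125) = +1·(723125/241307) since 241307 mod 4 = 3, 723125 mod 4 = 1; sign now +1
(723125/241307) = (240511/241307)   [reduce mod 241307]
reciprocity: (240511/241307) = -1·(241307/240511) since 240511 mod 4 = 3, 241307 mod 4 = 3; sign now -1
(241307/240511) = (796/240511)   [reduce mod 240511]
796 = 2^2·199; (2/240511) = +1 since 240511 mod 8 = 7, so (796/240511) = (+1)^2·(199/240511); sign now -1
reciprocity: (199/240511) = -1·(240511/199) since 199 mod 4 = 3, 240511 mod 4 = 3; sign now +1
(240511/199) = (119/199)   [reduce mod 199]
reciprocity: (119/199) = -1·(199/119) since 119 mod 4 = 3, 199 mod 4 = 3; sign now -1
(199/119) = (80/119)   [reduce mod 119]
80 = 2^4·5; (2/119) = +1 since 119 mod 8 = 7, so (80/119) = (+1)^4·(5/119); sign now -1
reciprocity: (5/119) = +1·(119/5) since 5 mod 4 = 1, 119 mod 4 = 3; sign now -1
(119/5) = (4/5)   [reduce mod 5]
4 = 2^2·1; (2/5) = -1 since 5 mod 8 = 5, so (4/5) = (-1)^2·(1/5); sign now -1
(1/5) = 1; final value = sign = -1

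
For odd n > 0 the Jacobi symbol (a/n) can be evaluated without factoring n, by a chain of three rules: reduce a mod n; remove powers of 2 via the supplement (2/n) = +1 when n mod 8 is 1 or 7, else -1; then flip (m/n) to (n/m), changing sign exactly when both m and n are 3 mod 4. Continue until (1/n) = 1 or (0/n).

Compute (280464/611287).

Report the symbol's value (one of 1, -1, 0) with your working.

factor out 2^4: 280464 = 2^4·17529; with 611287 mod 8 = 7, (2/611287) = +1; sign now +1; continue with (17529/611287)
flip (17529/611287) -> (611287/17529): both odd, 17529 mod 4 = 1, 611287 mod 4 = 3, so the flip contributes +1; sign now +1
(611287/17529): 611287 mod 17529 = 15301, so (611287/17529) = (15301/17529)
flip (15301/17529) -> (17529/15301): both odd, 15301 mod 4 = 1, 17529 mod 4 = 1, so the flip contributes +1; sign now +1
(17529/15301): 17529 mod 15301 = 2228, so (17529/15301) = (2228/15301)
factor out 2^2: 2228 = 2^2·557; with 15301 mod 8 = 5, (2/15301) = -1; sign now +1; continue with (557/15301)
flip (557/15301) -> (15301/557): both odd, 557 mod 4 = 1, 15301 mod 4 = 1, so the flip contributes +1; sign now +1
(15301/557): 15301 mod 557 = 262, so (15301/557) = (262/557)
factor out 2^1: 262 = 2^1·131; with 557 mod 8 = 5, (2/557) = -1; sign now -1; continue with (131/557)
flip (131/557) -> (557/131): both odd, 131 mod 4 = 3, 557 mod 4 = 1, so the flip contributes +1; sign now -1
(557/131): 557 mod 131 = 33, so (557/131) = (33/131)
flip (33/131) -> (131/33): both odd, 33 mod 4 = 1, 131 mod 4 = 3, so the flip contributes +1; sign now -1
(131/33): 131 mod 33 = 32, so (131/33) = (32/33)
factor out 2^5: 32 = 2^5·1; with 33 mod 8 = 1, (2/33) = +1; sign now -1; continue with (1/33)
reached (1/33) = 1, so the symbol is -1

-1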